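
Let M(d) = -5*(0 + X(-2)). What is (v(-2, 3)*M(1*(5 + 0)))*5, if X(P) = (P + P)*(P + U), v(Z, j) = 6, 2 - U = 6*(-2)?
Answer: 7200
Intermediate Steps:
U = 14 (U = 2 - 6*(-2) = 2 - 1*(-12) = 2 + 12 = 14)
X(P) = 2*P*(14 + P) (X(P) = (P + P)*(P + 14) = (2*P)*(14 + P) = 2*P*(14 + P))
M(d) = 240 (M(d) = -5*(0 + 2*(-2)*(14 - 2)) = -5*(0 + 2*(-2)*12) = -5*(0 - 48) = -5*(-48) = 240)
(v(-2, 3)*M(1*(5 + 0)))*5 = (6*240)*5 = 1440*5 = 7200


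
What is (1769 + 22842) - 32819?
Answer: -8208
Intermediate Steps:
(1769 + 22842) - 32819 = 24611 - 32819 = -8208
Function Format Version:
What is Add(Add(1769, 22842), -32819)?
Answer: -8208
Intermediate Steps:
Add(Add(1769, 22842), -32819) = Add(24611, -32819) = -8208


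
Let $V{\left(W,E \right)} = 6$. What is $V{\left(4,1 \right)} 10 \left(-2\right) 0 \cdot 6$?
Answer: $0$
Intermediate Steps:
$V{\left(4,1 \right)} 10 \left(-2\right) 0 \cdot 6 = 6 \cdot 10 \left(-2\right) 0 \cdot 6 = 60 \cdot 0 \cdot 6 = 60 \cdot 0 = 0$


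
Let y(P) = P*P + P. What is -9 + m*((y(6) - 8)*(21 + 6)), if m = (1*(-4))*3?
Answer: -11025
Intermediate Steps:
y(P) = P + P**2 (y(P) = P**2 + P = P + P**2)
m = -12 (m = -4*3 = -12)
-9 + m*((y(6) - 8)*(21 + 6)) = -9 - 12*(6*(1 + 6) - 8)*(21 + 6) = -9 - 12*(6*7 - 8)*27 = -9 - 12*(42 - 8)*27 = -9 - 408*27 = -9 - 12*918 = -9 - 11016 = -11025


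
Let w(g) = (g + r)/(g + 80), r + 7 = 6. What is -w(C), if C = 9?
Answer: -8/89 ≈ -0.089888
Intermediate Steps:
r = -1 (r = -7 + 6 = -1)
w(g) = (-1 + g)/(80 + g) (w(g) = (g - 1)/(g + 80) = (-1 + g)/(80 + g))
-w(C) = -(-1 + 9)/(80 + 9) = -8/89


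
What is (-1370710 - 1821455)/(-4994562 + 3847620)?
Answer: 354685/127438 ≈ 2.7832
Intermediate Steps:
(-1370710 - 1821455)/(-4994562 + 3847620) = -3192165/(-1146942) = -3192165*(-1/1146942) = 354685/127438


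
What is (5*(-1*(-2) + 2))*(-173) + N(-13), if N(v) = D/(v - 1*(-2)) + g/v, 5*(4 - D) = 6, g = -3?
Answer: -2473917/715 ≈ -3460.0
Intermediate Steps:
D = 14/5 (D = 4 - ⅕*6 = 4 - 6/5 = 14/5 ≈ 2.8000)
N(v) = -3/v + 14/(5*(2 + v)) (N(v) = 14/(5*(v - 1*(-2))) - 3/v = 14/(5*(v + 2)) - 3/v = 14/(5*(2 + v)) - 3/v = -3/v + 14/(5*(2 + v)))
(5*(-1*(-2) + 2))*(-173) + N(-13) = (5*(-1*(-2) + 2))*(-173) + (⅕)*(-30 - 1*(-13))/(-13*(2 - 13)) = (5*(2 + 2))*(-173) + (⅕)*(-1/13)*(-30 + 13)/(-11) = (5*4)*(-173) + (⅕)*(-1/13)*(-1/11)*(-17) = 20*(-173) - 17/715 = -3460 - 17/715 = -2473917/715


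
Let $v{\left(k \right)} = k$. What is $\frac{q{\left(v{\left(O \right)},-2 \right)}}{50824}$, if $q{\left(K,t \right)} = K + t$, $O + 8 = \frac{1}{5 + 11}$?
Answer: $- \frac{159}{813184} \approx -0.00019553$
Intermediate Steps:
$O = - \frac{127}{16}$ ($O = -8 + \frac{1}{5 + 11} = -8 + \frac{1}{16} = - \frac{127}{16} \approx -7.9375$)
$\frac{q{\left(v{\left(O \right)},-2 \right)}}{50824} = \frac{- \frac{127}{16} - 2}{50824} = \left(- \frac{159}{16}\right) \frac{1}{50824} = - \frac{159}{813184}$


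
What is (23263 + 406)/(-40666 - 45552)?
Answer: -23669/86218 ≈ -0.27453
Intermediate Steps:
(23263 + 406)/(-40666 - 45552) = 23669/(-86218) = 23669*(-1/86218) = -23669/86218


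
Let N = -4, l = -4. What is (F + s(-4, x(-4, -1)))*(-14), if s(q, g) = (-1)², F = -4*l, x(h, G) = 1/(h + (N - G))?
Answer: -238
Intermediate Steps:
x(h, G) = 1/(-4 + h - G) (x(h, G) = 1/(h + (-4 - G)) = 1/(-4 + h - G))
F = 16 (F = -4*(-4) = 16)
s(q, g) = 1
(F + s(-4, x(-4, -1)))*(-14) = (16 + 1)*(-14) = 17*(-14) = -238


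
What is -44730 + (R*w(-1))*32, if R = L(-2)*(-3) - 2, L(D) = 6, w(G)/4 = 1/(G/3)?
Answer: -37050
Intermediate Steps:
w(G) = 12/G (w(G) = 4/((G/3)) = 4*(3/G) = 12/G)
R = -20 (R = 6*(-3) - 2 = -18 - 2 = -20)
-44730 + (R*w(-1))*32 = -44730 - 240/(-1)*32 = -44730 - 240*(-1)*32 = -44730 - 20*(-12)*32 = -44730 + 240*32 = -44730 + 7680 = -37050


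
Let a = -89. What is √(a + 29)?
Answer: 2*I*√15 ≈ 7.746*I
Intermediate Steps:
√(a + 29) = √(-89 + 29) = √(-60) = 2*I*√15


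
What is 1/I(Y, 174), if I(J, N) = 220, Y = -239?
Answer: 1/220 ≈ 0.0045455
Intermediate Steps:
1/I(Y, 174) = 1/220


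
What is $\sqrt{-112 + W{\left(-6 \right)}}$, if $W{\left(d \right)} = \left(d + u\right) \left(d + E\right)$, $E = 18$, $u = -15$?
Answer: $2 i \sqrt{91} \approx 19.079 i$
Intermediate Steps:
$W{\left(d \right)} = \left(-15 + d\right) \left(18 + d\right)$ ($W{\left(d \right)} = \left(d - 15\right) \left(d + 18\right) = \left(-15 + d\right) \left(18 + d\right)$)
$\sqrt{-112 + W{\left(-6 \right)}} = \sqrt{-112 + \left(-270 + \left(-6\right)^{2} + 3 \left(-6\right)\right)} = \sqrt{-112 - 252} = \sqrt{-364} = 2 i \sqrt{91}$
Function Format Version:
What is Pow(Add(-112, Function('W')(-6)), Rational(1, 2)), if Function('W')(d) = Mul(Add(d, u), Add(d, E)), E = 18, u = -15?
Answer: Mul(2, I, Pow(91, Rational(1, 2))) ≈ Mul(19.079, I)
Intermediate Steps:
Function('W')(d) = Mul(Add(-15, d), Add(18, d)) (Function('W')(d) = Mul(Add(d, -15), Add(d, 18)) = Mul(Add(-15, d), Add(18, d)))
Pow(Add(-112, Function('W')(-6)), Rational(1, 2)) = Pow(Add(-112, Add(-270, Pow(-6, 2), Mul(3, -6))), Rational(1, 2)) = Pow(Add(-112, Add(-270, 36, -18)), Rational(1, 2)) = Pow(Add(-112, -252), Rational(1, 2)) = Pow(-364, Rational(1, 2)) = Mul(2, I, Pow(91, Rational(1, 2)))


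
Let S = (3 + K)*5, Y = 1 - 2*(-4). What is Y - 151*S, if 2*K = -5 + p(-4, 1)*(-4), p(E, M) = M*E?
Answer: -12817/2 ≈ -6408.5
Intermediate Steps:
p(E, M) = E*M
K = 11/2 (K = (-5 - 4*1*(-4))/2 = (-5 - 4*(-4))/2 = (-5 + 16)/2 = (1/2)*11 = 11/2 ≈ 5.5000)
Y = 9 (Y = 1 + 8 = 9)
S = 85/2 (S = (3 + 11/2)*5 = (17/2)*5 = 85/2 ≈ 42.500)
Y - 151*S = 9 - 151*85/2 = 9 - 12835/2 = -12817/2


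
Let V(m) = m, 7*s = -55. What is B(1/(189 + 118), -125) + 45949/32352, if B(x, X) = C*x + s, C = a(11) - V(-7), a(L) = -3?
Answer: -446613263/69524448 ≈ -6.4238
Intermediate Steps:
s = -55/7 (s = (1/7)*(-55) = -55/7 ≈ -7.8571)
C = 4 (C = -3 - 1*(-7) = -3 + 7 = 4)
B(x, X) = -55/7 + 4*x (B(x, X) = 4*x - 55/7 = -55/7 + 4*x)
B(1/(189 + 118), -125) + 45949/32352 = (-55/7 + 4/(189 + 118)) + 45949/32352 = (-55/7 + 4/307) + 45949*(1/32352) = (-55/7 + 4*(1/307)) + 45949/32352 = (-55/7 + 4/307) + 45949/32352 = -16857/2149 + 45949/32352 = -446613263/69524448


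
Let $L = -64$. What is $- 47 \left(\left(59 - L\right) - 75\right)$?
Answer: $-2256$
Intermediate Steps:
$- 47 \left(\left(59 - L\right) - 75\right) = - 47 \left(\left(59 - -64\right) - 75\right) = - 47 \left(\left(59 + 64\right) - 75\right) = - 47 \left(123 - 75\right) = \left(-47\right) 48 = -2256$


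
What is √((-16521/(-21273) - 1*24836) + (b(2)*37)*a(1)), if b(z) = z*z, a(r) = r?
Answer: 3*I*√137925544799/7091 ≈ 157.12*I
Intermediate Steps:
b(z) = z²
√((-16521/(-21273) - 1*24836) + (b(2)*37)*a(1)) = √((-16521/(-21273) - 1*24836) + (2²*37)*1) = √((-16521*(-1/21273) - 24836) + (4*37)*1) = √((5507/7091 - 24836) + 148*1) = √(-176106569/7091 + 148) = √(-175057101/7091) = 3*I*√137925544799/7091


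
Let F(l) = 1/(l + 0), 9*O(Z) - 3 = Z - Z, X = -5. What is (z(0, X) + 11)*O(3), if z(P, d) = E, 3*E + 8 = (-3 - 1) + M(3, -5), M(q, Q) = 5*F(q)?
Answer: 68/27 ≈ 2.5185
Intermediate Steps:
O(Z) = ⅓ (O(Z) = ⅓ + (Z - Z)/9 = ⅓ + (⅑)*0 = ⅓ + 0 = ⅓)
F(l) = 1/l
M(q, Q) = 5/q
E = -31/9 (E = -8/3 + ((-3 - 1) + 5/3)/3 = -8/3 + (-4 + 5*(⅓))/3 = -8/3 + (-4 + 5/3)/3 = -8/3 + (⅓)*(-7/3) = -8/3 - 7/9 = -31/9 ≈ -3.4444)
z(P, d) = -31/9
(z(0, X) + 11)*O(3) = (-31/9 + 11)*(⅓) = (68/9)*(⅓) = 68/27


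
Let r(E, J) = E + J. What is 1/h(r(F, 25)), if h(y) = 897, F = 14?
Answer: 1/897 ≈ 0.0011148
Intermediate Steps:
1/h(r(F, 25)) = 1/897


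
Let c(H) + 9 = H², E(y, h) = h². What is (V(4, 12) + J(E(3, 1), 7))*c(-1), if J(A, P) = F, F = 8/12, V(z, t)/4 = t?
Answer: -1168/3 ≈ -389.33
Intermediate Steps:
V(z, t) = 4*t
F = ⅔ (F = 8*(1/12) = ⅔ ≈ 0.66667)
J(A, P) = ⅔
c(H) = -9 + H²
(V(4, 12) + J(E(3, 1), 7))*c(-1) = (4*12 + ⅔)*(-9 + (-1)²) = (48 + ⅔)*(-9 + 1) = (146/3)*(-8) = -1168/3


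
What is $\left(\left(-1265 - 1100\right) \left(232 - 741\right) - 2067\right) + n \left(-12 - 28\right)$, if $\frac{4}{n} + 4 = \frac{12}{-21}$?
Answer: $1201753$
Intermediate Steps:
$n = - \frac{7}{8}$ ($n = \frac{4}{-4 + \frac{12}{-21}} = \frac{4}{-4 + 12 \left(- \frac{1}{21}\right)} = \frac{4}{-4 - \frac{4}{7}} = \frac{4}{- \frac{32}{7}} = 4 \left(- \frac{7}{32}\right) = - \frac{7}{8} \approx -0.875$)
$\left(\left(-1265 - 1100\right) \left(232 - 741\right) - 2067\right) + n \left(-12 - 28\right) = \left(\left(-1265 - 1100\right) \left(232 - 741\right) - 2067\right) - \frac{7 \left(-12 - 28\right)}{8} = \left(\left(-2365\right) \left(-509\right) - 2067\right) - -35 = \left(1203785 - 2067\right) + 35 = 1201718 + 35 = 1201753$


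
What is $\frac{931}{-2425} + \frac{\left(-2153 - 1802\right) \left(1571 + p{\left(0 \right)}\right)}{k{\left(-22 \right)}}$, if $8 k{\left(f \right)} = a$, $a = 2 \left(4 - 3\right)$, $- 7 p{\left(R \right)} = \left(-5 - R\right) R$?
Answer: $- \frac{60269059431}{2425} \approx -2.4853 \cdot 10^{7}$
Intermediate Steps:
$p{\left(R \right)} = - \frac{R \left(-5 - R\right)}{7}$ ($p{\left(R \right)} = - \frac{\left(-5 - R\right) R}{7} = - \frac{R \left(-5 - R\right)}{7}$)
$a = 2$ ($a = 2 \cdot 1 = 2$)
$k{\left(f \right)} = \frac{1}{4}$ ($k{\left(f \right)} = \frac{1}{8} \cdot 2 = \frac{1}{4}$)
$\frac{931}{-2425} + \frac{\left(-2153 - 1802\right) \left(1571 + p{\left(0 \right)}\right)}{k{\left(-22 \right)}} = \frac{931}{-2425} + \left(-2153 - 1802\right) \left(1571 + \frac{1}{7} \cdot 0 \left(5 + 0\right)\right) \frac{1}{\frac{1}{4}} = 931 \left(- \frac{1}{2425}\right) + - 3955 \left(1571 + \frac{1}{7} \cdot 0 \cdot 5\right) 4 = - \frac{931}{2425} + - 3955 \left(1571 + 0\right) 4 = - \frac{931}{2425} + \left(-3955\right) 1571 \cdot 4 = - \frac{931}{2425} - 24853220 = - \frac{60269059431}{2425}$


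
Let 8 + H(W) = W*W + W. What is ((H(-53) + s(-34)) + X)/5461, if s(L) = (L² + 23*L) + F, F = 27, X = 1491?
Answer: 4640/5461 ≈ 0.84966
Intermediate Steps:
s(L) = 27 + L² + 23*L (s(L) = (L² + 23*L) + 27 = 27 + L² + 23*L)
H(W) = -8 + W + W² (H(W) = -8 + (W*W + W) = -8 + (W² + W) = -8 + (W + W²) = -8 + W + W²)
((H(-53) + s(-34)) + X)/5461 = (((-8 - 53 + (-53)²) + (27 + (-34)² + 23*(-34))) + 1491)/5461 = (((-8 - 53 + 2809) + (27 + 1156 - 782)) + 1491)*(1/5461) = ((2748 + 401) + 1491)*(1/5461) = (3149 + 1491)*(1/5461) = 4640*(1/5461) = 4640/5461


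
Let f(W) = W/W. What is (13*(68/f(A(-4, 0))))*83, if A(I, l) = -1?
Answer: 73372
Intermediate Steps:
f(W) = 1
(13*(68/f(A(-4, 0))))*83 = (13*(68/1))*83 = (13*(68*1))*83 = (13*68)*83 = 884*83 = 73372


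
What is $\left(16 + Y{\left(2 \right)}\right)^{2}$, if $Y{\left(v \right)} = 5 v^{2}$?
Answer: $1296$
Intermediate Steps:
$\left(16 + Y{\left(2 \right)}\right)^{2} = \left(16 + 5 \cdot 2^{2}\right)^{2} = \left(16 + 5 \cdot 4\right)^{2} = \left(16 + 20\right)^{2} = 36^{2} = 1296$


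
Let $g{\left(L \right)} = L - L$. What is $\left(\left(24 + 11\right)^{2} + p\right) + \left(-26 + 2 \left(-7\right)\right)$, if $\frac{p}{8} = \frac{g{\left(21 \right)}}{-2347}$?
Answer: $1185$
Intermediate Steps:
$g{\left(L \right)} = 0$
$p = 0$ ($p = 8 \frac{0}{-2347} = 8 \cdot 0 \left(- \frac{1}{2347}\right) = 8 \cdot 0 = 0$)
$\left(\left(24 + 11\right)^{2} + p\right) + \left(-26 + 2 \left(-7\right)\right) = \left(\left(24 + 11\right)^{2} + 0\right) + \left(-26 + 2 \left(-7\right)\right) = \left(35^{2} + 0\right) - 40 = \left(1225 + 0\right) - 40 = 1225 - 40 = 1185$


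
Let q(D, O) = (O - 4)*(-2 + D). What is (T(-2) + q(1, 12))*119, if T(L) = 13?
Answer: 595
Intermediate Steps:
q(D, O) = (-4 + O)*(-2 + D)
(T(-2) + q(1, 12))*119 = (13 + (8 - 4*1 - 2*12 + 1*12))*119 = (13 + (8 - 4 - 24 + 12))*119 = (13 - 8)*119 = 5*119 = 595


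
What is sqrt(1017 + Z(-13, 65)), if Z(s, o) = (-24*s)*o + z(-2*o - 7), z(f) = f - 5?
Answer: sqrt(21155) ≈ 145.45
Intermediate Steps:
z(f) = -5 + f
Z(s, o) = -12 - 2*o - 24*o*s (Z(s, o) = (-24*s)*o + (-5 + (-2*o - 7)) = -24*o*s + (-5 + (-7 - 2*o)) = -24*o*s + (-12 - 2*o) = -12 - 2*o - 24*o*s)
sqrt(1017 + Z(-13, 65)) = sqrt(1017 + (-12 - 2*65 - 24*65*(-13))) = sqrt(1017 + (-12 - 130 + 20280)) = sqrt(1017 + 20138) = sqrt(21155)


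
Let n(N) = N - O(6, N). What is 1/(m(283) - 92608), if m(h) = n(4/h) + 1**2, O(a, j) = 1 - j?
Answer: -283/26208056 ≈ -1.0798e-5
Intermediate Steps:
n(N) = -1 + 2*N (n(N) = N - (1 - N) = N + (-1 + N) = -1 + 2*N)
m(h) = 8/h (m(h) = (-1 + 2*(4/h)) + 1**2 = (-1 + 8/h) + 1 = 8/h)
1/(m(283) - 92608) = 1/(8/283 - 92608) = 1/(-26208056/283) = -283/26208056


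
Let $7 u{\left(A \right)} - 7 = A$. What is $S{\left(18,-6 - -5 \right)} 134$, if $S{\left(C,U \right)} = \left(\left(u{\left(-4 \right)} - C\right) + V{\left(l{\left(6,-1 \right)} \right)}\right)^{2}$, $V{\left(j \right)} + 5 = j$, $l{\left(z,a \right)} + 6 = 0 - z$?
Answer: $\frac{7847576}{49} \approx 1.6015 \cdot 10^{5}$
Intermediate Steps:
$l{\left(z,a \right)} = -6 - z$ ($l{\left(z,a \right)} = -6 + \left(0 - z\right) = -6 - z$)
$V{\left(j \right)} = -5 + j$
$u{\left(A \right)} = 1 + \frac{A}{7}$
$S{\left(C,U \right)} = \left(- \frac{116}{7} - C\right)^{2}$ ($S{\left(C,U \right)} = \left(\left(\left(1 + \frac{1}{7} \left(-4\right)\right) - C\right) - 17\right)^{2} = \left(\left(\left(1 - \frac{4}{7}\right) - C\right) - 17\right)^{2} = \left(\left(\frac{3}{7} - C\right) - 17\right)^{2} = \left(- \frac{116}{7} - C\right)^{2}$)
$S{\left(18,-6 - -5 \right)} 134 = \frac{\left(116 + 7 \cdot 18\right)^{2}}{49} \cdot 134 = \frac{\left(116 + 126\right)^{2}}{49} \cdot 134 = \frac{242^{2}}{49} \cdot 134 = \frac{1}{49} \cdot 58564 \cdot 134 = \frac{58564}{49} \cdot 134 = \frac{7847576}{49}$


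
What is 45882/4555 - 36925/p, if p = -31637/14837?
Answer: 2496936673709/144106535 ≈ 17327.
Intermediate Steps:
p = -31637/14837 (p = -31637*1/14837 = -31637/14837 ≈ -2.1323)
45882/4555 - 36925/p = 45882/4555 - 36925/(-31637/14837) = 45882*(1/4555) - 36925*(-14837/31637) = 45882/4555 + 547856225/31637 = 2496936673709/144106535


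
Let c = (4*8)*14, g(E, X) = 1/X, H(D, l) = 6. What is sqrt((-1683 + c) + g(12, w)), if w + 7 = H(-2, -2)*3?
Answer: 4*I*sqrt(9339)/11 ≈ 35.141*I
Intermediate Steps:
w = 11 (w = -7 + 6*3 = -7 + 18 = 11)
g(E, X) = 1/X
c = 448 (c = 32*14 = 448)
sqrt((-1683 + c) + g(12, w)) = sqrt((-1683 + 448) + 1/11) = sqrt(-1235 + 1/11) = sqrt(-13584/11) = 4*I*sqrt(9339)/11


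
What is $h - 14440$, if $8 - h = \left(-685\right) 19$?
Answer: $-1417$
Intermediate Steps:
$h = 13023$ ($h = 8 - \left(-685\right) 19 = 8 - -13015 = 8 + 13015 = 13023$)
$h - 14440 = 13023 - 14440 = -1417$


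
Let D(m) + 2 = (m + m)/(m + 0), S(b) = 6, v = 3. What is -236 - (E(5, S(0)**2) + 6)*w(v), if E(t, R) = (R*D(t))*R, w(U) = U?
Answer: -254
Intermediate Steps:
D(m) = 0 (D(m) = -2 + (m + m)/(m + 0) = -2 + (2*m)/m = -2 + 2 = 0)
E(t, R) = 0 (E(t, R) = (R*0)*R = 0*R = 0)
-236 - (E(5, S(0)**2) + 6)*w(v) = -236 - (0 + 6)*3 = -236 - 6*3 = -236 - 1*18 = -236 - 18 = -254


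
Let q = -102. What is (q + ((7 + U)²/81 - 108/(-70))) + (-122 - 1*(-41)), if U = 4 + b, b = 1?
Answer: -56599/315 ≈ -179.68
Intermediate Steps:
U = 5 (U = 4 + 1 = 5)
(q + ((7 + U)²/81 - 108/(-70))) + (-122 - 1*(-41)) = (-102 + ((7 + 5)²/81 - 108/(-70))) + (-122 - 1*(-41)) = (-102 + (12²*(1/81) - 108*(-1/70))) + (-122 + 41) = (-102 + (144*(1/81) + 54/35)) - 81 = (-102 + (16/9 + 54/35)) - 81 = (-102 + 1046/315) - 81 = -31084/315 - 81 = -56599/315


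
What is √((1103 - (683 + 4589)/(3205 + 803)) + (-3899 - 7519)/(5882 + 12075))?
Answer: √89114746588901430/8996457 ≈ 33.182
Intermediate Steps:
√((1103 - (683 + 4589)/(3205 + 803)) + (-3899 - 7519)/(5882 + 12075)) = √((1103 - 5272/4008) - 11418/17957) = √((1103 - 5272/4008) - 11418*1/17957) = √((1103 - 1*659/501) - 11418/17957) = √((1103 - 659/501) - 11418/17957) = √(551944/501 - 11418/17957) = √(9905537990/8996457) = √89114746588901430/8996457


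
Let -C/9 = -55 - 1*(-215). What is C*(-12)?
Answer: 17280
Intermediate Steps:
C = -1440 (C = -9*(-55 - 1*(-215)) = -9*(-55 + 215) = -9*160 = -1440)
C*(-12) = -1440*(-12) = 17280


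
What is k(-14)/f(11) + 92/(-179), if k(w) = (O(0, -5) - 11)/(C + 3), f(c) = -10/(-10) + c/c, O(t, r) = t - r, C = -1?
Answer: -721/358 ≈ -2.0140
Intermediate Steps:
f(c) = 2 (f(c) = -10*(-⅒) + 1 = 1 + 1 = 2)
k(w) = -3 (k(w) = ((0 - 1*(-5)) - 11)/(-1 + 3) = ((0 + 5) - 11)/2 = (5 - 11)*(½) = -6*½ = -3)
k(-14)/f(11) + 92/(-179) = -3/2 + 92/(-179) = -3*½ + 92*(-1/179) = -3/2 - 92/179 = -721/358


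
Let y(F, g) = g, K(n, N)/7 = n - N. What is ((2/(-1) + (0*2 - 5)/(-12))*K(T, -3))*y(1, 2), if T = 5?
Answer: -532/3 ≈ -177.33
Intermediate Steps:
K(n, N) = -7*N + 7*n (K(n, N) = 7*(n - N) = -7*N + 7*n)
((2/(-1) + (0*2 - 5)/(-12))*K(T, -3))*y(1, 2) = ((2/(-1) + (0*2 - 5)/(-12))*(-7*(-3) + 7*5))*2 = ((2*(-1) + (0 - 5)*(-1/12))*(21 + 35))*2 = ((-2 - 5*(-1/12))*56)*2 = ((-2 + 5/12)*56)*2 = -19/12*56*2 = -266/3*2 = -532/3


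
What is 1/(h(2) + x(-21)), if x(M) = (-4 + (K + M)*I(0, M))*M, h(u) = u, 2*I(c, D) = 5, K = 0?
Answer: 2/2377 ≈ 0.00084140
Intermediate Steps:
I(c, D) = 5/2 (I(c, D) = (½)*5 = 5/2)
x(M) = M*(-4 + 5*M/2) (x(M) = (-4 + (0 + M)*(5/2))*M = (-4 + M*(5/2))*M = (-4 + 5*M/2)*M = M*(-4 + 5*M/2))
1/(h(2) + x(-21)) = 1/(2 + (½)*(-21)*(-8 + 5*(-21))) = 1/(2 + (½)*(-21)*(-8 - 105)) = 1/(2 + (½)*(-21)*(-113)) = 1/(2 + 2373/2) = 1/(2377/2) = 2/2377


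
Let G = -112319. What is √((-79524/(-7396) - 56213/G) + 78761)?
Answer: √1837454668059070173/4829717 ≈ 280.66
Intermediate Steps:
√((-79524/(-7396) - 56213/G) + 78761) = √((-79524/(-7396) - 56213/(-112319)) + 78761) = √((-79524*(-1/7396) - 56213*(-1/112319)) + 78761) = √((19881/1849 + 56213/112319) + 78761) = √(2336951876/207677831 + 78761) = √(16359250599267/207677831) = √1837454668059070173/4829717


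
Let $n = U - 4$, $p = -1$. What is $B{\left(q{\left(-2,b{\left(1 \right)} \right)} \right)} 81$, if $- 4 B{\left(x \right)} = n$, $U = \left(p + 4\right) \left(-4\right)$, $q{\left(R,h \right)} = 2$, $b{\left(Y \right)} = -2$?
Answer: $324$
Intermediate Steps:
$U = -12$ ($U = \left(-1 + 4\right) \left(-4\right) = 3 \left(-4\right) = -12$)
$n = -16$ ($n = -12 - 4 = -16$)
$B{\left(x \right)} = 4$ ($B{\left(x \right)} = \left(- \frac{1}{4}\right) \left(-16\right) = 4$)
$B{\left(q{\left(-2,b{\left(1 \right)} \right)} \right)} 81 = 4 \cdot 81 = 324$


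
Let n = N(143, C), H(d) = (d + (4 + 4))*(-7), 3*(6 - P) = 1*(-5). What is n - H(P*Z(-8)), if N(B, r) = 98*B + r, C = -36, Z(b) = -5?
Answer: 41297/3 ≈ 13766.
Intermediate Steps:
P = 23/3 (P = 6 - (-5)/3 = 6 - ⅓*(-5) = 6 + 5/3 = 23/3 ≈ 7.6667)
N(B, r) = r + 98*B
H(d) = -56 - 7*d (H(d) = (d + 8)*(-7) = (8 + d)*(-7) = -56 - 7*d)
n = 13978 (n = -36 + 98*143 = -36 + 14014 = 13978)
n - H(P*Z(-8)) = 13978 - (-56 - 161*(-5)/3) = 13978 - (-56 - 7*(-115/3)) = 13978 - (-56 + 805/3) = 13978 - 1*637/3 = 13978 - 637/3 = 41297/3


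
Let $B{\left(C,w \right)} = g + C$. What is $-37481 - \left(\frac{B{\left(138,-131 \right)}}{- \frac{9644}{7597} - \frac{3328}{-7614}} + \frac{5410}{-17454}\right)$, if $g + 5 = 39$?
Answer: $- \frac{1957704673510831}{52521922275} \approx -37274.0$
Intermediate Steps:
$g = 34$ ($g = -5 + 39 = 34$)
$B{\left(C,w \right)} = 34 + C$
$-37481 - \left(\frac{B{\left(138,-131 \right)}}{- \frac{9644}{7597} - \frac{3328}{-7614}} + \frac{5410}{-17454}\right) = -37481 - \left(\frac{34 + 138}{- \frac{9644}{7597} - \frac{3328}{-7614}} + \frac{5410}{-17454}\right) = -37481 - \left(\frac{172}{\left(-9644\right) \frac{1}{7597} - - \frac{1664}{3807}} + 5410 \left(- \frac{1}{17454}\right)\right) = -37481 - \left(\frac{172}{- \frac{9644}{7597} + \frac{1664}{3807}} - \frac{2705}{8727}\right) = -37481 - \left(\frac{172}{- \frac{24073300}{28921779}} - \frac{2705}{8727}\right) = -37481 - \left(172 \left(- \frac{28921779}{24073300}\right) - \frac{2705}{8727}\right) = -37481 - \left(- \frac{1243636497}{6018325} - \frac{2705}{8727}\right) = -37481 - - \frac{10869495278444}{52521922275} = -37481 + \frac{10869495278444}{52521922275} = - \frac{1957704673510831}{52521922275}$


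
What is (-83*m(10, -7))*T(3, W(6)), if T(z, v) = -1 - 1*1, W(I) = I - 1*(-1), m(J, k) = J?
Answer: 1660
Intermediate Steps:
W(I) = 1 + I (W(I) = I + 1 = 1 + I)
T(z, v) = -2 (T(z, v) = -1 - 1 = -2)
(-83*m(10, -7))*T(3, W(6)) = -83*10*(-2) = -830*(-2) = 1660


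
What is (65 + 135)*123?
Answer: 24600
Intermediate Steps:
(65 + 135)*123 = 200*123 = 24600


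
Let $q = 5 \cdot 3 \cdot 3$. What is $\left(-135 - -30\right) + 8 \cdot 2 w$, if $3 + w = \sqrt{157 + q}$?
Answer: $-153 + 16 \sqrt{202} \approx 74.403$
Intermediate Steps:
$q = 45$ ($q = 15 \cdot 3 = 45$)
$w = -3 + \sqrt{202}$ ($w = -3 + \sqrt{157 + 45} = -3 + \sqrt{202} \approx 11.213$)
$\left(-135 - -30\right) + 8 \cdot 2 w = \left(-135 - -30\right) + 8 \cdot 2 \left(-3 + \sqrt{202}\right) = \left(-135 + 30\right) + 16 \left(-3 + \sqrt{202}\right) = -105 - \left(48 - 16 \sqrt{202}\right) = -153 + 16 \sqrt{202}$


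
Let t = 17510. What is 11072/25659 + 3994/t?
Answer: 148176383/224644545 ≈ 0.65960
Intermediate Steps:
11072/25659 + 3994/t = 11072/25659 + 3994/17510 = 11072*(1/25659) + 3994*(1/17510) = 11072/25659 + 1997/8755 = 148176383/224644545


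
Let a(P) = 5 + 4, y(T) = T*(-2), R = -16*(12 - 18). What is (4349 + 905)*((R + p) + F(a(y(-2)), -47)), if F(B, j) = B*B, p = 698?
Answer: 4597250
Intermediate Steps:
R = 96 (R = -16*(-6) = 96)
y(T) = -2*T
a(P) = 9
F(B, j) = B²
(4349 + 905)*((R + p) + F(a(y(-2)), -47)) = (4349 + 905)*((96 + 698) + 9²) = 5254*(794 + 81) = 5254*875 = 4597250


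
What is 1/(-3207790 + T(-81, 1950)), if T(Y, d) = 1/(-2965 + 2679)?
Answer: -286/917427941 ≈ -3.1174e-7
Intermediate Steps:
T(Y, d) = -1/286 (T(Y, d) = 1/(-286) = -1/286)
1/(-3207790 + T(-81, 1950)) = 1/(-3207790 - 1/286) = 1/(-917427941/286) = -286/917427941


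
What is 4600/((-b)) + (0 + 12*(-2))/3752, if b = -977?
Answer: 2154469/458213 ≈ 4.7019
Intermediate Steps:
4600/((-b)) + (0 + 12*(-2))/3752 = 4600/((-1*(-977))) + (0 + 12*(-2))/3752 = 4600/977 + (0 - 24)*(1/3752) = 4600*(1/977) - 24*1/3752 = 4600/977 - 3/469 = 2154469/458213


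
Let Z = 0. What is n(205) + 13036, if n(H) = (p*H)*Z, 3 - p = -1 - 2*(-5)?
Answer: 13036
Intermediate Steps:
p = -6 (p = 3 - (-1 - 2*(-5)) = 3 - (-1 + 10) = 3 - 1*9 = 3 - 9 = -6)
n(H) = 0 (n(H) = -6*H*0 = 0)
n(205) + 13036 = 0 + 13036 = 13036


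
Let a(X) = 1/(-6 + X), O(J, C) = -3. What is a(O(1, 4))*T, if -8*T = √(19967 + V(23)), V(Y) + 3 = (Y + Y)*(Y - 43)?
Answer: 23/12 ≈ 1.9167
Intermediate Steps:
V(Y) = -3 + 2*Y*(-43 + Y) (V(Y) = -3 + (Y + Y)*(Y - 43) = -3 + (2*Y)*(-43 + Y) = -3 + 2*Y*(-43 + Y))
T = -69/4 (T = -√(19967 + (-3 - 86*23 + 2*23²))/8 = -√(19967 + (-3 - 1978 + 2*529))/8 = -√(19967 + (-3 - 1978 + 1058))/8 = -√(19967 - 923)/8 = -√19044/8 = -⅛*138 = -69/4 ≈ -17.250)
a(O(1, 4))*T = -69/4/(-6 - 3) = -69/4/(-9) = -⅑*(-69/4) = 23/12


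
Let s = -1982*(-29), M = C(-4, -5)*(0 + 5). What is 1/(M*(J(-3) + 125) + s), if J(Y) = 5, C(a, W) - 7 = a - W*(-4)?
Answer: 1/46428 ≈ 2.1539e-5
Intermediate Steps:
C(a, W) = 7 + a + 4*W (C(a, W) = 7 + (a - W*(-4)) = 7 + (a - (-4)*W) = 7 + (a + 4*W) = 7 + a + 4*W)
M = -85 (M = (7 - 4 + 4*(-5))*(0 + 5) = (7 - 4 - 20)*5 = -17*5 = -85)
s = 57478
1/(M*(J(-3) + 125) + s) = 1/(-85*(5 + 125) + 57478) = 1/(-85*130 + 57478) = 1/(-11050 + 57478) = 1/46428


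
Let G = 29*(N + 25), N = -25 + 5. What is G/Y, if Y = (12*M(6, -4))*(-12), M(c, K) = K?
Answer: 145/576 ≈ 0.25174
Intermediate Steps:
N = -20
Y = 576 (Y = (12*(-4))*(-12) = -48*(-12) = 576)
G = 145 (G = 29*(-20 + 25) = 29*5 = 145)
G/Y = 145/576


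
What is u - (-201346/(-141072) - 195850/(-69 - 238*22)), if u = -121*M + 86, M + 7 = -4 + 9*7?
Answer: -467318656549/74838696 ≈ -6244.3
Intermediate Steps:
M = 52 (M = -7 + (-4 + 9*7) = -7 + (-4 + 63) = -7 + 59 = 52)
u = -6206 (u = -121*52 + 86 = -6292 + 86 = -6206)
u - (-201346/(-141072) - 195850/(-69 - 238*22)) = -6206 - (-201346/(-141072) - 195850/(-69 - 238*22)) = -6206 - (-201346*(-1/141072) - 195850/(-69 - 5236)) = -6206 - (100673/70536 - 195850/(-5305)) = -6206 - (100673/70536 - 195850*(-1/5305)) = -6206 - (100673/70536 + 39170/1061) = -6206 - 1*2869709173/74838696 = -6206 - 2869709173/74838696 = -467318656549/74838696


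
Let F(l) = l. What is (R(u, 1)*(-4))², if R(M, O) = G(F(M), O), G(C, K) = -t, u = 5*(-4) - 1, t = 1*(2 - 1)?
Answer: 16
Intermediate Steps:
t = 1 (t = 1*1 = 1)
u = -21 (u = -20 - 1 = -21)
G(C, K) = -1 (G(C, K) = -1*1 = -1)
R(M, O) = -1
(R(u, 1)*(-4))² = (-1*(-4))² = 4² = 16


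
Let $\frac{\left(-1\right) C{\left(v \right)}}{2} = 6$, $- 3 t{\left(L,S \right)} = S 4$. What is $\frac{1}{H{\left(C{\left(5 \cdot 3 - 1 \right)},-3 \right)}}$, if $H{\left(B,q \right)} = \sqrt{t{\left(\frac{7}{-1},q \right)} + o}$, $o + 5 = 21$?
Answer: $\frac{\sqrt{5}}{10} \approx 0.22361$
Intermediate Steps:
$t{\left(L,S \right)} = - \frac{4 S}{3}$ ($t{\left(L,S \right)} = - \frac{S 4}{3} = - \frac{4 S}{3}$)
$o = 16$ ($o = -5 + 21 = 16$)
$C{\left(v \right)} = -12$ ($C{\left(v \right)} = \left(-2\right) 6 = -12$)
$H{\left(B,q \right)} = \sqrt{16 - \frac{4 q}{3}}$ ($H{\left(B,q \right)} = \sqrt{- \frac{4 q}{3} + 16} = \sqrt{16 - \frac{4 q}{3}}$)
$\frac{1}{H{\left(C{\left(5 \cdot 3 - 1 \right)},-3 \right)}} = \frac{1}{\frac{2}{3} \sqrt{36 - -9}} = \frac{1}{\frac{2}{3} \sqrt{36 + 9}} = \frac{1}{\frac{2}{3} \sqrt{45}} = \frac{1}{\frac{2}{3} \cdot 3 \sqrt{5}} = \frac{1}{2 \sqrt{5}} = \frac{\sqrt{5}}{10}$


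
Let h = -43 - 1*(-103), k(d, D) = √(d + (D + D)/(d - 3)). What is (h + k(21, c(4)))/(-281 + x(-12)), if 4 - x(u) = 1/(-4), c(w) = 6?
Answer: -80/369 - 4*√195/3321 ≈ -0.23362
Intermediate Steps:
x(u) = 17/4 (x(u) = 4 - 1/(-4) = 4 - 1*(-¼) = 4 + ¼ = 17/4)
k(d, D) = √(d + 2*D/(-3 + d)) (k(d, D) = √(d + (2*D)/(-3 + d)) = √(d + 2*D/(-3 + d)))
h = 60 (h = -43 + 103 = 60)
(h + k(21, c(4)))/(-281 + x(-12)) = (60 + √((2*6 + 21*(-3 + 21))/(-3 + 21)))/(-281 + 17/4) = (60 + √((12 + 21*18)/18))/(-1107/4) = (60 + √((12 + 378)/18))*(-4/1107) = (60 + √((1/18)*390))*(-4/1107) = (60 + √(65/3))*(-4/1107) = (60 + √195/3)*(-4/1107) = -80/369 - 4*√195/3321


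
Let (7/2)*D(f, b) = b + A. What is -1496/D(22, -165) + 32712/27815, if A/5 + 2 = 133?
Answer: -1851578/194705 ≈ -9.5097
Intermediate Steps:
A = 655 (A = -10 + 5*133 = -10 + 665 = 655)
D(f, b) = 1310/7 + 2*b/7 (D(f, b) = 2*(b + 655)/7 = 2*(655 + b)/7 = 1310/7 + 2*b/7)
-1496/D(22, -165) + 32712/27815 = -1496/(1310/7 + (2/7)*(-165)) + 32712/27815 = -1496/(1310/7 - 330/7) + 32712*(1/27815) = -1496/140 + 32712/27815 = -1496*1/140 + 32712/27815 = -374/35 + 32712/27815 = -1851578/194705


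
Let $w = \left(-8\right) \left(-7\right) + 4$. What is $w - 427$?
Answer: $-367$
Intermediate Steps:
$w = 60$ ($w = 56 + 4 = 60$)
$w - 427 = 60 - 427 = -367$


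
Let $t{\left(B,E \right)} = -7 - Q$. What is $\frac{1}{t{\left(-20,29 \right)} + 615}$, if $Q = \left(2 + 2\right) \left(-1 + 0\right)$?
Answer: $\frac{1}{612} \approx 0.001634$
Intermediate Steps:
$Q = -4$ ($Q = 4 \left(-1\right) = -4$)
$t{\left(B,E \right)} = -3$ ($t{\left(B,E \right)} = -7 - -4 = -7 + 4 = -3$)
$\frac{1}{t{\left(-20,29 \right)} + 615} = \frac{1}{-3 + 615} = \frac{1}{612}$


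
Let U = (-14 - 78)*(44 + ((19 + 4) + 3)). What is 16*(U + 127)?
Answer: -101008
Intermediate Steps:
U = -6440 (U = -92*(44 + (23 + 3)) = -92*(44 + 26) = -92*70 = -6440)
16*(U + 127) = 16*(-6440 + 127) = 16*(-6313) = -101008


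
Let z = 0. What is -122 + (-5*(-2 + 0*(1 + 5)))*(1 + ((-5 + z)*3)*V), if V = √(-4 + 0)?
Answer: -112 - 300*I ≈ -112.0 - 300.0*I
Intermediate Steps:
V = 2*I (V = √(-4) = 2*I ≈ 2.0*I)
-122 + (-5*(-2 + 0*(1 + 5)))*(1 + ((-5 + z)*3)*V) = -122 + (-5*(-2 + 0*(1 + 5)))*(1 + ((-5 + 0)*3)*(2*I)) = -122 + (-5*(-2 + 0*6))*(1 + (-5*3)*(2*I)) = -122 + (-5*(-2 + 0))*(1 - 30*I) = -122 + (-5*(-2))*(1 - 30*I) = -122 + 10*(1 - 30*I) = -122 + (10 - 300*I) = -112 - 300*I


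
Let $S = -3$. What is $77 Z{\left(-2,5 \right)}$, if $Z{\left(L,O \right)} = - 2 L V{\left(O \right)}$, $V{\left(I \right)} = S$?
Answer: $-924$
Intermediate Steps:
$V{\left(I \right)} = -3$
$Z{\left(L,O \right)} = 6 L$ ($Z{\left(L,O \right)} = - 2 L \left(-3\right) = 6 L$)
$77 Z{\left(-2,5 \right)} = 77 \cdot 6 \left(-2\right) = 77 \left(-12\right) = -924$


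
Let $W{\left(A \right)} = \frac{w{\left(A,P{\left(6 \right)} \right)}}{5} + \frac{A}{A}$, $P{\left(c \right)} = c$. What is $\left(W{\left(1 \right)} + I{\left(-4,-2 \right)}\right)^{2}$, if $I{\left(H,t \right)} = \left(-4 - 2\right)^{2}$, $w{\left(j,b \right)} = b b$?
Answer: $\frac{48841}{25} \approx 1953.6$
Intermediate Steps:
$w{\left(j,b \right)} = b^{2}$
$W{\left(A \right)} = \frac{41}{5}$ ($W{\left(A \right)} = \frac{6^{2}}{5} + \frac{A}{A} = 36 \cdot \frac{1}{5} + 1 = \frac{36}{5} + 1 = \frac{41}{5}$)
$I{\left(H,t \right)} = 36$ ($I{\left(H,t \right)} = \left(-6\right)^{2} = 36$)
$\left(W{\left(1 \right)} + I{\left(-4,-2 \right)}\right)^{2} = \left(\frac{41}{5} + 36\right)^{2} = \left(\frac{221}{5}\right)^{2} = \frac{48841}{25}$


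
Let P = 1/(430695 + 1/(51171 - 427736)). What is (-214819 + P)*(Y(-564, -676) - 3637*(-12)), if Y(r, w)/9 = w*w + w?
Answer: -72299712669665791458852/81092331337 ≈ -8.9157e+11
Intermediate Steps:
Y(r, w) = 9*w + 9*w**2 (Y(r, w) = 9*(w*w + w) = 9*(w**2 + w) = 9*(w + w**2) = 9*w + 9*w**2)
P = 376565/162184662674 (P = 1/(430695 + 1/(-376565)) = 1/(430695 - 1/376565) = 1/(162184662674/376565) = 376565/162184662674 ≈ 2.3218e-6)
(-214819 + P)*(Y(-564, -676) - 3637*(-12)) = (-214819 + 376565/162184662674)*(9*(-676)*(1 - 676) - 3637*(-12)) = -34840347050589441*(9*(-676)*(-675) + 43644)/162184662674 = -34840347050589441*(4106700 + 43644)/162184662674 = -34840347050589441/162184662674*4150344 = -72299712669665791458852/81092331337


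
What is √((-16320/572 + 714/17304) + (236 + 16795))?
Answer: √14754331921043/29458 ≈ 130.39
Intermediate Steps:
√((-16320/572 + 714/17304) + (236 + 16795)) = √((-16320*1/572 + 714*(1/17304)) + 17031) = √((-4080/143 + 17/412) + 17031) = √(-1678529/58916 + 17031) = √(1001719867/58916) = √14754331921043/29458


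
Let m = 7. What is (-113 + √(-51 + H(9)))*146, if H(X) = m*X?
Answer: -16498 + 292*√3 ≈ -15992.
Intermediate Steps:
H(X) = 7*X
(-113 + √(-51 + H(9)))*146 = (-113 + √(-51 + 7*9))*146 = (-113 + √(-51 + 63))*146 = (-113 + √12)*146 = (-113 + 2*√3)*146 = -16498 + 292*√3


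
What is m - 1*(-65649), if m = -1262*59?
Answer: -8809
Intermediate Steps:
m = -74458
m - 1*(-65649) = -74458 - 1*(-65649) = -74458 + 65649 = -8809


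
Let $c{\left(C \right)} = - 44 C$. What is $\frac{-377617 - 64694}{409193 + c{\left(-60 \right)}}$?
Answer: $- \frac{442311}{411833} \approx -1.074$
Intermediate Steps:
$\frac{-377617 - 64694}{409193 + c{\left(-60 \right)}} = \frac{-377617 - 64694}{409193 - -2640} = - \frac{442311}{409193 + 2640} = - \frac{442311}{411833}$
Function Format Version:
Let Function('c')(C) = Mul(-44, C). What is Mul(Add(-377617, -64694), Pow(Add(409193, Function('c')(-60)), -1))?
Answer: Rational(-442311, 411833) ≈ -1.0740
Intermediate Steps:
Mul(Add(-377617, -64694), Pow(Add(409193, Function('c')(-60)), -1)) = Mul(Add(-377617, -64694), Pow(Add(409193, Mul(-44, -60)), -1)) = Mul(-442311, Pow(Add(409193, 2640), -1)) = Mul(-442311, Pow(411833, -1)) = Mul(-442311, Rational(1, 411833)) = Rational(-442311, 411833)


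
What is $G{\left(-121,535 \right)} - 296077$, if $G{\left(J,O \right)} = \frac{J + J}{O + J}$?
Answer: $- \frac{61288060}{207} \approx -2.9608 \cdot 10^{5}$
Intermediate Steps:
$G{\left(J,O \right)} = \frac{2 J}{J + O}$
$G{\left(-121,535 \right)} - 296077 = 2 \left(-121\right) \frac{1}{-121 + 535} - 296077 = 2 \left(-121\right) \frac{1}{414} - 296077 = - \frac{121}{207} - 296077 = - \frac{61288060}{207}$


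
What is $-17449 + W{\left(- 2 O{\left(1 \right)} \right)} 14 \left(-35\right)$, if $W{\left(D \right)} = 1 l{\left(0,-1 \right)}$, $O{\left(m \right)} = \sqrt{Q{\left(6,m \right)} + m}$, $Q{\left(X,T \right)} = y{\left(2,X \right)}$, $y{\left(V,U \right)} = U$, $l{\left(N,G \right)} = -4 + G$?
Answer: $-14999$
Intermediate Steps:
$Q{\left(X,T \right)} = X$
$O{\left(m \right)} = \sqrt{6 + m}$
$W{\left(D \right)} = -5$ ($W{\left(D \right)} = 1 \left(-4 - 1\right) = 1 \left(-5\right) = -5$)
$-17449 + W{\left(- 2 O{\left(1 \right)} \right)} 14 \left(-35\right) = -17449 + \left(-5\right) 14 \left(-35\right) = -17449 - -2450 = -17449 + 2450 = -14999$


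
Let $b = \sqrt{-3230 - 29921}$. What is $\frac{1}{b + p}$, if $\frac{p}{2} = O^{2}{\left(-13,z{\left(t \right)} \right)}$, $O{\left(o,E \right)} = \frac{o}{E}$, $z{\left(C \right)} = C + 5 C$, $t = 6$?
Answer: $\frac{109512}{13920266065} - \frac{419904 i \sqrt{33151}}{13920266065} \approx 7.8671 \cdot 10^{-6} - 0.0054923 i$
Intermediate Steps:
$z{\left(C \right)} = 6 C$
$b = i \sqrt{33151}$ ($b = \sqrt{-33151} = i \sqrt{33151} \approx 182.07 i$)
$p = \frac{169}{648}$ ($p = 2 \left(- \frac{13}{6 \cdot 6}\right)^{2} = 2 \left(- \frac{13}{36}\right)^{2} = 2 \cdot \frac{169}{1296} = \frac{169}{648} \approx 0.2608$)
$\frac{1}{b + p} = \frac{1}{i \sqrt{33151} + \frac{169}{648}} = \frac{1}{\frac{169}{648} + i \sqrt{33151}}$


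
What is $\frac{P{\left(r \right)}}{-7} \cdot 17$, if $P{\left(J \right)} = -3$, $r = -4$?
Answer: $\frac{51}{7} \approx 7.2857$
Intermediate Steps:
$\frac{P{\left(r \right)}}{-7} \cdot 17 = \frac{1}{-7} \left(-3\right) 17 = \left(- \frac{1}{7}\right) \left(-3\right) 17 = \frac{3}{7} \cdot 17 = \frac{51}{7}$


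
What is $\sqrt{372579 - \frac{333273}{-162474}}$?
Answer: $\frac{\sqrt{1092813369584534}}{54158} \approx 610.39$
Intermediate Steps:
$\sqrt{372579 - \frac{333273}{-162474}} = \sqrt{372579 - - \frac{111091}{54158}} = \sqrt{372579 + \frac{111091}{54158}} = \sqrt{\frac{20178244573}{54158}} = \frac{\sqrt{1092813369584534}}{54158}$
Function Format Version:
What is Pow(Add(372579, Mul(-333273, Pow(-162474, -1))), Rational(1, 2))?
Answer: Mul(Rational(1, 54158), Pow(1092813369584534, Rational(1, 2))) ≈ 610.39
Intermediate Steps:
Pow(Add(372579, Mul(-333273, Pow(-162474, -1))), Rational(1, 2)) = Pow(Add(372579, Mul(-333273, Rational(-1, 162474))), Rational(1, 2)) = Pow(Add(372579, Rational(111091, 54158)), Rational(1, 2)) = Pow(Rational(20178244573, 54158), Rational(1, 2)) = Mul(Rational(1, 54158), Pow(1092813369584534, Rational(1, 2)))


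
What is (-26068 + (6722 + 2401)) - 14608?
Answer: -31553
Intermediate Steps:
(-26068 + (6722 + 2401)) - 14608 = (-26068 + 9123) - 14608 = -16945 - 14608 = -31553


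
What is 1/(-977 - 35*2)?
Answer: -1/1047 ≈ -0.00095511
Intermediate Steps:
1/(-977 - 35*2) = 1/(-977 - 70) = 1/(-1047) = -1/1047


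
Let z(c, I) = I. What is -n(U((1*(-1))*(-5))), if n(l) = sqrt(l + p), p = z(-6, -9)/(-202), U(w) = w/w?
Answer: -sqrt(42622)/202 ≈ -1.0220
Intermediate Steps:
U(w) = 1
p = 9/202 (p = -9/(-202) = -9*(-1/202) = 9/202 ≈ 0.044554)
n(l) = sqrt(9/202 + l) (n(l) = sqrt(l + 9/202) = sqrt(9/202 + l))
-n(U((1*(-1))*(-5))) = -sqrt(1818 + 40804*1)/202 = -sqrt(1818 + 40804)/202 = -sqrt(42622)/202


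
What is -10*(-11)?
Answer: 110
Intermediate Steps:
-10*(-11) = -1*(-110) = 110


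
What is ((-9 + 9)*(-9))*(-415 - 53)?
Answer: 0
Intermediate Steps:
((-9 + 9)*(-9))*(-415 - 53) = (0*(-9))*(-468) = 0*(-468) = 0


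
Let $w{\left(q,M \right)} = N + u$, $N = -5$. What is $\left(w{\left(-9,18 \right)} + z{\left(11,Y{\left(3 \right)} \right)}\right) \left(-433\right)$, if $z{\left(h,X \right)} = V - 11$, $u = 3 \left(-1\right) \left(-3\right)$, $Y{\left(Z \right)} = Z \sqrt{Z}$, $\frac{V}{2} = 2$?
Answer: $1299$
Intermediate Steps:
$V = 4$ ($V = 2 \cdot 2 = 4$)
$Y{\left(Z \right)} = Z^{\frac{3}{2}}$
$u = 9$ ($u = \left(-3\right) \left(-3\right) = 9$)
$z{\left(h,X \right)} = -7$ ($z{\left(h,X \right)} = 4 - 11 = -7$)
$w{\left(q,M \right)} = 4$ ($w{\left(q,M \right)} = -5 + 9 = 4$)
$\left(w{\left(-9,18 \right)} + z{\left(11,Y{\left(3 \right)} \right)}\right) \left(-433\right) = \left(4 - 7\right) \left(-433\right) = \left(-3\right) \left(-433\right) = 1299$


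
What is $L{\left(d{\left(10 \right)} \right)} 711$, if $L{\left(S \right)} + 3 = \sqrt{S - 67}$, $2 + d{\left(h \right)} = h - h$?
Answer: $-2133 + 711 i \sqrt{69} \approx -2133.0 + 5906.0 i$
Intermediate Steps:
$d{\left(h \right)} = -2$ ($d{\left(h \right)} = -2 + \left(h - h\right) = -2 + 0 = -2$)
$L{\left(S \right)} = -3 + \sqrt{-67 + S}$ ($L{\left(S \right)} = -3 + \sqrt{S - 67} = -3 + \sqrt{-67 + S}$)
$L{\left(d{\left(10 \right)} \right)} 711 = \left(-3 + \sqrt{-67 - 2}\right) 711 = \left(-3 + \sqrt{-69}\right) 711 = \left(-3 + i \sqrt{69}\right) 711 = -2133 + 711 i \sqrt{69}$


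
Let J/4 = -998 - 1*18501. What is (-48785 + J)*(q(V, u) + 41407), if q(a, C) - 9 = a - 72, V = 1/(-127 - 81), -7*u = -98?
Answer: -1090259675331/208 ≈ -5.2416e+9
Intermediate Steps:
u = 14 (u = -⅐*(-98) = 14)
V = -1/208 (V = 1/(-208) = -1/208 ≈ -0.0048077)
q(a, C) = -63 + a (q(a, C) = 9 + (a - 72) = 9 + (-72 + a) = -63 + a)
J = -77996 (J = 4*(-998 - 1*18501) = 4*(-998 - 18501) = 4*(-19499) = -77996)
(-48785 + J)*(q(V, u) + 41407) = (-48785 - 77996)*((-63 - 1/208) + 41407) = -126781*(-13105/208 + 41407) = -126781*8599551/208 = -1090259675331/208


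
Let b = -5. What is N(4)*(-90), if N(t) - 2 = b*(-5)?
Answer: -2430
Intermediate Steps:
N(t) = 27 (N(t) = 2 - 5*(-5) = 2 + 25 = 27)
N(4)*(-90) = 27*(-90) = -2430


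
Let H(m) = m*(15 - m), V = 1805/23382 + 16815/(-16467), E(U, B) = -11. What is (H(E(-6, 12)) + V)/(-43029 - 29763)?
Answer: 36827474693/9342401744016 ≈ 0.0039420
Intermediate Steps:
V = -121148465/128343798 (V = 1805*(1/23382) + 16815*(-1/16467) = 1805/23382 - 5605/5489 = -121148465/128343798 ≈ -0.94394)
(H(E(-6, 12)) + V)/(-43029 - 29763) = (-11*(15 - 1*(-11)) - 121148465/128343798)/(-43029 - 29763) = (-11*(15 + 11) - 121148465/128343798)/(-72792) = (-11*26 - 121148465/128343798)*(-1/72792) = (-286 - 121148465/128343798)*(-1/72792) = -36827474693/128343798*(-1/72792) = 36827474693/9342401744016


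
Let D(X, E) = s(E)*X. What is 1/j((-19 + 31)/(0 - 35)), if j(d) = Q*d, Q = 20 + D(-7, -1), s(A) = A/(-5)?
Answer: -175/1116 ≈ -0.15681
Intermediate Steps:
s(A) = -A/5 (s(A) = A*(-⅕) = -A/5)
D(X, E) = -E*X/5 (D(X, E) = (-E/5)*X = -E*X/5)
Q = 93/5 (Q = 20 - ⅕*(-1)*(-7) = 20 - 7/5 = 93/5 ≈ 18.600)
j(d) = 93*d/5
1/j((-19 + 31)/(0 - 35)) = 1/(93*((-19 + 31)/(0 - 35))/5) = 1/(93*(12/(-35))/5) = 1/(93*(12*(-1/35))/5) = 1/((93/5)*(-12/35)) = 1/(-1116/175) = -175/1116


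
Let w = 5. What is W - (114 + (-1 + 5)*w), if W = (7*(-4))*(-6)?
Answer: 34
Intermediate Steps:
W = 168 (W = -28*(-6) = 168)
W - (114 + (-1 + 5)*w) = 168 - (114 + (-1 + 5)*5) = 168 - (114 + 4*5) = 168 - (114 + 20) = 168 - 1*134 = 168 - 134 = 34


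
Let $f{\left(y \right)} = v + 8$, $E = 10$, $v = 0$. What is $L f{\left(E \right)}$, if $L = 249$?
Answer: $1992$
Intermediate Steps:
$f{\left(y \right)} = 8$ ($f{\left(y \right)} = 0 + 8 = 8$)
$L f{\left(E \right)} = 249 \cdot 8 = 1992$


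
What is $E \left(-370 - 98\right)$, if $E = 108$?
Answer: $-50544$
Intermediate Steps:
$E \left(-370 - 98\right) = 108 \left(-370 - 98\right) = 108 \left(-468\right) = -50544$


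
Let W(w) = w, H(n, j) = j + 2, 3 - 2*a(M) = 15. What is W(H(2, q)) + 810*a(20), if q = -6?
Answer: -4864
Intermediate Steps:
a(M) = -6 (a(M) = 3/2 - ½*15 = 3/2 - 15/2 = -6)
H(n, j) = 2 + j
W(H(2, q)) + 810*a(20) = (2 - 6) + 810*(-6) = -4 - 4860 = -4864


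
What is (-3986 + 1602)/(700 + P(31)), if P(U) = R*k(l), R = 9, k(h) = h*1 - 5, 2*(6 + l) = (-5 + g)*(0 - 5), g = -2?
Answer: -4768/1517 ≈ -3.1430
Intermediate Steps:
l = 23/2 (l = -6 + ((-5 - 2)*(0 - 5))/2 = -6 + (-7*(-5))/2 = -6 + (1/2)*35 = -6 + 35/2 = 23/2 ≈ 11.500)
k(h) = -5 + h (k(h) = h - 5 = -5 + h)
P(U) = 117/2 (P(U) = 9*(-5 + 23/2) = 9*(13/2) = 117/2)
(-3986 + 1602)/(700 + P(31)) = (-3986 + 1602)/(700 + 117/2) = -2384/1517/2 = -2384*2/1517 = -4768/1517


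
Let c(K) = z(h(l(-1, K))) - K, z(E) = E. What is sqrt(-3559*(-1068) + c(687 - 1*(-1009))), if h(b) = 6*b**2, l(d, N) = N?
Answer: 2*sqrt(5264453) ≈ 4588.9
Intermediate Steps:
c(K) = -K + 6*K**2 (c(K) = 6*K**2 - K = -K + 6*K**2)
sqrt(-3559*(-1068) + c(687 - 1*(-1009))) = sqrt(-3559*(-1068) + (687 - 1*(-1009))*(-1 + 6*(687 - 1*(-1009)))) = sqrt(3801012 + (687 + 1009)*(-1 + 6*(687 + 1009))) = sqrt(3801012 + 1696*(-1 + 6*1696)) = sqrt(3801012 + 1696*(-1 + 10176)) = sqrt(3801012 + 1696*10175) = sqrt(3801012 + 17256800) = sqrt(21057812) = 2*sqrt(5264453)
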